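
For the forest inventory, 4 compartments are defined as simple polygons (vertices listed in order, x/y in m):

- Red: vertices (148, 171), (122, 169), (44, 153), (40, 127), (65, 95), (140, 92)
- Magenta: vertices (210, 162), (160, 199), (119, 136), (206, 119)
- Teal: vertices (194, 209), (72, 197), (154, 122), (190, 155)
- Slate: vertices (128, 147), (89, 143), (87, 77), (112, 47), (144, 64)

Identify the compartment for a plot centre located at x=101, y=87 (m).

Slate

Cast a ray rightward from (101, 87). For each polygon, the edges (by vertex number in listed order) whose endpoints lie on opposite sides of y = 87, where each meets that height, and whether that is right or left of the point:
Red: no edge straddles that height → 0 crossings.
Magenta: no edge straddles that height → 0 crossings.
Teal: no edge straddles that height → 0 crossings.
Slate: 2–3 at x≈87.3 (left), 5–1 at x≈139.6 (right) → 1 crossing.
Only Slate has an odd count, so the point is inside Slate.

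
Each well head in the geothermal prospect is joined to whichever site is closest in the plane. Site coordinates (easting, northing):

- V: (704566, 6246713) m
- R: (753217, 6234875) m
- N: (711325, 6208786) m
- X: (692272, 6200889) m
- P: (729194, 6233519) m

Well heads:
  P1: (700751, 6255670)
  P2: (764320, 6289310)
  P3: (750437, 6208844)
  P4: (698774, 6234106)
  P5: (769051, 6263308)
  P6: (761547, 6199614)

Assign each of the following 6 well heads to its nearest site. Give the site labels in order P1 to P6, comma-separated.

V, R, R, V, R, R

P1 → V (d²=94782074.00)
P2 → R (d²=3086445834.00)
P3 → R (d²=685341361.00)
P4 → V (d²=192483713.00)
P5 → R (d²=1059151045.00)
P6 → R (d²=1312727021.00)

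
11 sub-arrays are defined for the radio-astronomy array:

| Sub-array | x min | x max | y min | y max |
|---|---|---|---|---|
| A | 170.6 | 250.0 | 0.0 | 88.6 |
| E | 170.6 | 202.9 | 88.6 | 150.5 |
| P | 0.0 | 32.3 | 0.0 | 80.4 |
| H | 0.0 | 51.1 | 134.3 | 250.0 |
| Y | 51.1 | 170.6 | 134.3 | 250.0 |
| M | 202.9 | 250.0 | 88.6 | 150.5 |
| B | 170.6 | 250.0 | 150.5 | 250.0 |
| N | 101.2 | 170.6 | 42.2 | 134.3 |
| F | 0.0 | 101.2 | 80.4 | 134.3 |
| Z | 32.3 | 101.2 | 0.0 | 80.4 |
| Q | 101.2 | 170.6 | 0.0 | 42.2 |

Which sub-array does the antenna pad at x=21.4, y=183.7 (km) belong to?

H

The point has x = 21.4 and y = 183.7.
Only H satisfies 0.0 ≤ x ≤ 51.1 and 134.3 ≤ y ≤ 250.0.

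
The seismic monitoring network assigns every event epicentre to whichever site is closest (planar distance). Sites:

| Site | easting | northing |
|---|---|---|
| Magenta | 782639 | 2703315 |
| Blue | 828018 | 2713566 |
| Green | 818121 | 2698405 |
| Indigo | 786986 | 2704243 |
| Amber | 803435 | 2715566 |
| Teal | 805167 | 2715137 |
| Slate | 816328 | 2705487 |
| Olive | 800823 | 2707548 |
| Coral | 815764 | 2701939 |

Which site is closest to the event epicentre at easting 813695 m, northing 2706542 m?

Squared distances to each site:
Magenta: 974888665.000; Blue: 254484905.000; Green: 85800245.000; Indigo: 718656082.000; Amber: 186700176.000; Teal: 146600809.000; Slate: 8045714.000; Olive: 166700420.000; Coral: 25468370.000.
Minimum at Slate.

Slate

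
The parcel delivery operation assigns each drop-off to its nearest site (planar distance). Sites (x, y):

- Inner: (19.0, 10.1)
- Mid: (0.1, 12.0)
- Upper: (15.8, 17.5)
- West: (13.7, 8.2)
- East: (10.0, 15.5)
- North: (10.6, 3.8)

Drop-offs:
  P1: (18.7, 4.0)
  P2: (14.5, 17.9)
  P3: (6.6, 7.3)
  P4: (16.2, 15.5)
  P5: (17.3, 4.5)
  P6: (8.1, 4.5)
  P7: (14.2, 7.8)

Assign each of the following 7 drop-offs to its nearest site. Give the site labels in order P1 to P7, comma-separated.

P1 → Inner (d²=37.30)
P2 → Upper (d²=1.85)
P3 → North (d²=28.25)
P4 → Upper (d²=4.16)
P5 → West (d²=26.65)
P6 → North (d²=6.74)
P7 → West (d²=0.41)

Inner, Upper, North, Upper, West, North, West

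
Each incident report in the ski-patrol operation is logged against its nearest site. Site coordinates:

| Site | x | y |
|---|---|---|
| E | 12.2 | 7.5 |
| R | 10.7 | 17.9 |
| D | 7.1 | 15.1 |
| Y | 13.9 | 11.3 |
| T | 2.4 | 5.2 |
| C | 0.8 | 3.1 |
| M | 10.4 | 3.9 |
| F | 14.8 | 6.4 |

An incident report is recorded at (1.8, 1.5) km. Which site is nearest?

Squared distances to each site:
E: 144.160; R: 348.170; D: 213.050; Y: 242.450; T: 14.050; C: 3.560; M: 79.720; F: 193.010.
Minimum at C.

C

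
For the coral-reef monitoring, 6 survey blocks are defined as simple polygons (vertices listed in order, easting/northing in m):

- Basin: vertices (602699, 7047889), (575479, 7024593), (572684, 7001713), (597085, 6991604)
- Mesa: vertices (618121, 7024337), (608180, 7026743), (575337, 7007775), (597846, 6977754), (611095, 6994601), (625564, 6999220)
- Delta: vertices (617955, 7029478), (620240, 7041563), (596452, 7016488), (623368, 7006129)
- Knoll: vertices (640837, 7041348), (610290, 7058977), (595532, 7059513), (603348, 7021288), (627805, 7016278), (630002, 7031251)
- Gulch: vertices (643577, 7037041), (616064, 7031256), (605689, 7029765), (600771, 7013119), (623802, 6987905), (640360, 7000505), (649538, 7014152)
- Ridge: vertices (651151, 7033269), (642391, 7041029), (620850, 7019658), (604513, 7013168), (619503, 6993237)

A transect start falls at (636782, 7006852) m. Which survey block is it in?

Cast a ray rightward from (636782, 7006852). For each polygon, the edges (by vertex number in listed order) whose endpoints lie on opposite sides of northing = 7006852, where each meets that height, and whether that is right or left of the point:
Basin: 2–3 at easting≈573311.8 (left), 4–1 at easting≈598605.9 (left) → 0 crossings.
Mesa: 3–4 at easting≈576029.0 (left), 6–1 at easting≈623302.4 (left) → 0 crossings.
Delta: 3–4 at easting≈621489.4 (left), 4–1 at easting≈623200.4 (left) → 0 crossings.
Knoll: no edge straddles that height → 0 crossings.
Gulch: 4–5 at easting≈606495.4 (left), 6–7 at easting≈644628.5 (right) → 1 crossing.
Ridge: 4–5 at easting≈609263.2 (left), 5–1 at easting≈630266.6 (left) → 0 crossings.
Only Gulch has an odd count, so the point is inside Gulch.

Gulch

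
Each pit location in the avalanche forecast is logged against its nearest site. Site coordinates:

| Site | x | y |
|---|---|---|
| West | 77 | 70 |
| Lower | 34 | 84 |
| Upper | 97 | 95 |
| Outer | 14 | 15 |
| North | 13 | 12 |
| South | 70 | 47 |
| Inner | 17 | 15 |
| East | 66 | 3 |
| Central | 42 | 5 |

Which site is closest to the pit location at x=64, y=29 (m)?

Squared distances to each site:
West: 1850.000; Lower: 3925.000; Upper: 5445.000; Outer: 2696.000; North: 2890.000; South: 360.000; Inner: 2405.000; East: 680.000; Central: 1060.000.
Minimum at South.

South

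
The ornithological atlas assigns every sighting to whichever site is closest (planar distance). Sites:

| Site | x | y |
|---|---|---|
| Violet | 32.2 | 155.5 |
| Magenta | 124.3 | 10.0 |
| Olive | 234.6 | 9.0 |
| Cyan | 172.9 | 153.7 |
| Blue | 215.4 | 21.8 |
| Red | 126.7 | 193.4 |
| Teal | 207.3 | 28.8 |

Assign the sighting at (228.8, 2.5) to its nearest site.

Squared distances to each site:
Violet: 62060.560; Magenta: 10976.500; Olive: 75.890; Cyan: 25986.250; Blue: 552.050; Red: 46867.220; Teal: 1153.940.
Minimum at Olive.

Olive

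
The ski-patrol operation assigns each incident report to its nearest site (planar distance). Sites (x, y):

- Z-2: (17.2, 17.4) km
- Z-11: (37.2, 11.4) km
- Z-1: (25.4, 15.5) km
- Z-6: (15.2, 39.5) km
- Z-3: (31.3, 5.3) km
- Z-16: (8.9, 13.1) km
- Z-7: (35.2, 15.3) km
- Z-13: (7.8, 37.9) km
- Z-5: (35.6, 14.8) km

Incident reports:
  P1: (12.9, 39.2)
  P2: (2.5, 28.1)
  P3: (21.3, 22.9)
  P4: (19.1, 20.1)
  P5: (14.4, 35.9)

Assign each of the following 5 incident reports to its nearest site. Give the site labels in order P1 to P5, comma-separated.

Z-6, Z-13, Z-2, Z-2, Z-6

P1 → Z-6 (d²=5.38)
P2 → Z-13 (d²=124.13)
P3 → Z-2 (d²=47.06)
P4 → Z-2 (d²=10.90)
P5 → Z-6 (d²=13.60)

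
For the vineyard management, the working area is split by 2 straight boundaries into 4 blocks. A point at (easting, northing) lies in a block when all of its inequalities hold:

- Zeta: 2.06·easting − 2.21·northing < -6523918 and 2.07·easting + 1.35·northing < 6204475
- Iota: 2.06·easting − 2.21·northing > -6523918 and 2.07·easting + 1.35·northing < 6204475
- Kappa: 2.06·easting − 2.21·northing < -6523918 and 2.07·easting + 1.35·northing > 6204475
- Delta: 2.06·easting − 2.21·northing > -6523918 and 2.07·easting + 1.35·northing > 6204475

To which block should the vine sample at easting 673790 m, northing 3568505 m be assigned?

2.06·673790 − 2.21·3568505 = -6498388.650, which is > -6523918
2.07·673790 + 1.35·3568505 = 6212227.050, which is > 6204475
This sign pattern matches Delta.

Delta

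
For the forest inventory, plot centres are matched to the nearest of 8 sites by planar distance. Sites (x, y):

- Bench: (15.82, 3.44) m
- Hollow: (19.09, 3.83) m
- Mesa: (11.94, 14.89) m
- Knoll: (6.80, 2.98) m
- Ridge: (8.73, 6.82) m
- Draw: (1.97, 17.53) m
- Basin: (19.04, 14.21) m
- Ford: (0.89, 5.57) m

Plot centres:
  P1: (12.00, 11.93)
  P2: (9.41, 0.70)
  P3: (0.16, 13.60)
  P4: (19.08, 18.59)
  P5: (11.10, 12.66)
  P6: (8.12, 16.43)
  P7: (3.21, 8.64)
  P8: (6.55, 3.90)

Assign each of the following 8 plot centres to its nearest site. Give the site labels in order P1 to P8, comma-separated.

P1 → Mesa (d²=8.77)
P2 → Knoll (d²=12.01)
P3 → Draw (d²=18.72)
P4 → Basin (d²=19.19)
P5 → Mesa (d²=5.68)
P6 → Mesa (d²=16.96)
P7 → Ford (d²=14.81)
P8 → Knoll (d²=0.91)

Mesa, Knoll, Draw, Basin, Mesa, Mesa, Ford, Knoll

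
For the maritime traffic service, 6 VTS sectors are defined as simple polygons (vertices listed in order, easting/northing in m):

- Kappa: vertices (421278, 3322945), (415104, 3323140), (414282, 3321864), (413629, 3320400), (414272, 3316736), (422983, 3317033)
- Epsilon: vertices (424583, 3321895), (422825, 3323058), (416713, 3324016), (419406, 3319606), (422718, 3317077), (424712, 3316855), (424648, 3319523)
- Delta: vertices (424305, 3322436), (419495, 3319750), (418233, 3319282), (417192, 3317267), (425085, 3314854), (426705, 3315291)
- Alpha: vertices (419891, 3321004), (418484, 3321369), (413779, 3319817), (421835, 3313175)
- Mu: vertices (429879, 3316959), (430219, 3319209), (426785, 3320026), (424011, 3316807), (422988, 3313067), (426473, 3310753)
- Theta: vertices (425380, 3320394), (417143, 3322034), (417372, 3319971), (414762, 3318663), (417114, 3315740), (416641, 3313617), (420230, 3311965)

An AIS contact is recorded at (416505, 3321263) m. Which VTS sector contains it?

Kappa

Cast a ray rightward from (416505, 3321263). For each polygon, the edges (by vertex number in listed order) whose endpoints lie on opposite sides of northing = 3321263, where each meets that height, and whether that is right or left of the point:
Kappa: 3–4 at easting≈414013.9 (left), 6–1 at easting≈421763.1 (right) → 1 crossing.
Epsilon: 3–4 at easting≈418394.1 (right), 7–1 at easting≈424600.3 (right) → 2 crossings.
Delta: 1–2 at easting≈422204.4 (right), 6–1 at easting≈424699.0 (right) → 2 crossings.
Alpha: 1–2 at easting≈418892.6 (right), 2–3 at easting≈418162.7 (right) → 2 crossings.
Mu: no edge straddles that height → 0 crossings.
Theta: 1–2 at easting≈421015.4 (right), 2–3 at easting≈417228.6 (right) → 2 crossings.
Only Kappa has an odd count, so the point is inside Kappa.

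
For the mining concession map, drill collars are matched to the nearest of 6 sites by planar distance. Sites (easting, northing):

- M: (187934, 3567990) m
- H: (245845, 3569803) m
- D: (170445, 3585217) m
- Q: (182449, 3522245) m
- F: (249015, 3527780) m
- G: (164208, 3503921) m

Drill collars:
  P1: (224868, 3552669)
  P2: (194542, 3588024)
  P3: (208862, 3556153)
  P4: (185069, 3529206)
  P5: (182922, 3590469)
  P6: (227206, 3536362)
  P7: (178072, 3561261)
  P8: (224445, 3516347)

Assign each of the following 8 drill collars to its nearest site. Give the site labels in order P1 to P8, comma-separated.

H, M, M, Q, D, F, M, F

P1 → H (d²=733608485.00)
P2 → M (d²=445026820.00)
P3 → M (d²=578095753.00)
P4 → Q (d²=55319921.00)
P5 → D (d²=183259033.00)
P6 → F (d²=549283205.00)
P7 → M (d²=142538485.00)
P8 → F (d²=734398389.00)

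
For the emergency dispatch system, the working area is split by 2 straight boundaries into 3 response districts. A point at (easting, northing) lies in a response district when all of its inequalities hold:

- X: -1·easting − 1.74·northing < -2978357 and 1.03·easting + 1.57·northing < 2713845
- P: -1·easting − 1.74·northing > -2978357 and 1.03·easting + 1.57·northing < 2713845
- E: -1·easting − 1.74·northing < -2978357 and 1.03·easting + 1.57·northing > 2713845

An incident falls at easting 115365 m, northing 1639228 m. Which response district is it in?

P

-1·115365 − 1.74·1639228 = -2967621.720, which is > -2978357
1.03·115365 + 1.57·1639228 = 2692413.910, which is < 2713845
This sign pattern matches P.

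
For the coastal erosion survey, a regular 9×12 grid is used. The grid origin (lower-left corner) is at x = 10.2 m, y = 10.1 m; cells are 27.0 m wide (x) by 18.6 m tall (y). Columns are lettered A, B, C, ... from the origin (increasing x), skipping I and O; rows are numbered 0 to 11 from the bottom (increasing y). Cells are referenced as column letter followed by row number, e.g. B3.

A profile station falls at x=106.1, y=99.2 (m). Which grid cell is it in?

Column index: ⌊(106.1 − 10.2) / 27.0⌋ = ⌊3.552⌋ = 3 → column D
Row offset from origin: ⌊(99.2 − 10.1) / 18.6⌋ = ⌊4.790⌋ = 4 → row 4

D4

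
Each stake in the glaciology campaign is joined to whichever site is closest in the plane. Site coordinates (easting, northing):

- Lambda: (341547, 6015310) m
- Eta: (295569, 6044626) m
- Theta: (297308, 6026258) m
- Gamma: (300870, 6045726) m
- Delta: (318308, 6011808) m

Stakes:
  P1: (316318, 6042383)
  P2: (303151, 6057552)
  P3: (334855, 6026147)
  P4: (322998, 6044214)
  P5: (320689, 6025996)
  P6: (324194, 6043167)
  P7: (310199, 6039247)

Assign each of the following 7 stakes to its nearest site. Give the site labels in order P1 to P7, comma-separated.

P1 → Gamma (d²=249816353.00)
P2 → Gamma (d²=145057237.00)
P3 → Lambda (d²=162223433.00)
P4 → Gamma (d²=491934528.00)
P5 → Delta (d²=206968505.00)
P6 → Gamma (d²=550557457.00)
P7 → Gamma (d²=129007682.00)

Gamma, Gamma, Lambda, Gamma, Delta, Gamma, Gamma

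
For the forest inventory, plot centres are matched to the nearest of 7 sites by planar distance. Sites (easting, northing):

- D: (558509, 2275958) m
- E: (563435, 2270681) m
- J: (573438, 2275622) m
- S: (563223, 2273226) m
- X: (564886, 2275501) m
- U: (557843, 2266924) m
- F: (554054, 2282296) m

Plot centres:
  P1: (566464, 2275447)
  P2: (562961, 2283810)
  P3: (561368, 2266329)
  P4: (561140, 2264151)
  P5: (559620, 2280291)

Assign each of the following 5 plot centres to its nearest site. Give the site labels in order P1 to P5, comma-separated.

P1 → X (d²=2493000.00)
P2 → X (d²=72745106.00)
P3 → U (d²=12779650.00)
P4 → U (d²=18559738.00)
P5 → D (d²=20009210.00)

X, X, U, U, D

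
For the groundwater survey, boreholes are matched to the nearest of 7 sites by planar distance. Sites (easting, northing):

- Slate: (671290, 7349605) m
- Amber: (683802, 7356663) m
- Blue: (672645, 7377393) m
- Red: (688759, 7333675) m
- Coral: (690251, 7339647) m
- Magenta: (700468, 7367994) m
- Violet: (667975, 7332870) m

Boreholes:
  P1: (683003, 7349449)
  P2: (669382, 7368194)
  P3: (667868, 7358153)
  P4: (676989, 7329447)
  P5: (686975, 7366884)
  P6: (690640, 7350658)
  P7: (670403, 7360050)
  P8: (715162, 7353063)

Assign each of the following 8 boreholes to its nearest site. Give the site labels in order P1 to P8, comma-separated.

P1 → Amber (d²=52680197.00)
P2 → Blue (d²=95268770.00)
P3 → Slate (d²=84778388.00)
P4 → Violet (d²=92969125.00)
P5 → Amber (d²=114536770.00)
P6 → Amber (d²=82818269.00)
P7 → Slate (d²=109884794.00)
P8 → Magenta (d²=438848397.00)

Amber, Blue, Slate, Violet, Amber, Amber, Slate, Magenta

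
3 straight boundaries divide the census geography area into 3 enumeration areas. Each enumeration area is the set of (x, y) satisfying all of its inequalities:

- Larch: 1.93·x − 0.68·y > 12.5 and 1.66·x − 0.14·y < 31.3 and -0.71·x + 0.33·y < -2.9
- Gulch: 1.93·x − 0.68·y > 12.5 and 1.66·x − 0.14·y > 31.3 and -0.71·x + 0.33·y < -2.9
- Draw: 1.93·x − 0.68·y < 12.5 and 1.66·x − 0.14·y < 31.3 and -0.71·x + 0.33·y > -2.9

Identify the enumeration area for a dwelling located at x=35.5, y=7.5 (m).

Gulch

1.93·35.5 − 0.68·7.5 = 63.415, which is > 12.5
1.66·35.5 − 0.14·7.5 = 57.880, which is > 31.3
-0.71·35.5 + 0.33·7.5 = -22.730, which is < -2.9
This sign pattern matches Gulch.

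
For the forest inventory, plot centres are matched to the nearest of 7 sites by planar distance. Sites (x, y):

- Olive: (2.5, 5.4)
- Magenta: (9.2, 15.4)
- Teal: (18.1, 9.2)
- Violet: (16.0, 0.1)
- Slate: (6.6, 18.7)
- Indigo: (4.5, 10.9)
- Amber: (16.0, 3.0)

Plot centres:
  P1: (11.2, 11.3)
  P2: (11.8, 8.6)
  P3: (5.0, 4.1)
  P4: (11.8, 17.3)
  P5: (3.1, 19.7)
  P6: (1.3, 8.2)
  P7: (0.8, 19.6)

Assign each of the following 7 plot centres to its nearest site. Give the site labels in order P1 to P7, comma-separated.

P1 → Magenta (d²=20.81)
P2 → Teal (d²=40.05)
P3 → Olive (d²=7.94)
P4 → Magenta (d²=10.37)
P5 → Slate (d²=13.25)
P6 → Olive (d²=9.28)
P7 → Slate (d²=34.45)

Magenta, Teal, Olive, Magenta, Slate, Olive, Slate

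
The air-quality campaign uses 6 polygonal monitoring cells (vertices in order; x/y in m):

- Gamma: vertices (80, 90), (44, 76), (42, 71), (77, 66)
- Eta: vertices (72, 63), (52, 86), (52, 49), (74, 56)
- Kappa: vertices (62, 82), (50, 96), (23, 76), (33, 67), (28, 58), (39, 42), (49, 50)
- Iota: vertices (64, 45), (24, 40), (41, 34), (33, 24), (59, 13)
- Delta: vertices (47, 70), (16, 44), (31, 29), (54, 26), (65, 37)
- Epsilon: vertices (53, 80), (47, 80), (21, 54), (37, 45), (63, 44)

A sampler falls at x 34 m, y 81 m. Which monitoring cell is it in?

Cast a ray rightward from (34, 81). For each polygon, the edges (by vertex number in listed order) whose endpoints lie on opposite sides of y = 81, where each meets that height, and whether that is right or left of the point:
Gamma: 1–2 at x≈56.9 (right), 4–1 at x≈78.9 (right) → 2 crossings.
Eta: 1–2 at x≈56.3 (right), 2–3 at x≈52.0 (right) → 2 crossings.
Kappa: 2–3 at x≈29.8 (left), 7–1 at x≈61.6 (right) → 1 crossing.
Iota: no edge straddles that height → 0 crossings.
Delta: no edge straddles that height → 0 crossings.
Epsilon: no edge straddles that height → 0 crossings.
Only Kappa has an odd count, so the point is inside Kappa.

Kappa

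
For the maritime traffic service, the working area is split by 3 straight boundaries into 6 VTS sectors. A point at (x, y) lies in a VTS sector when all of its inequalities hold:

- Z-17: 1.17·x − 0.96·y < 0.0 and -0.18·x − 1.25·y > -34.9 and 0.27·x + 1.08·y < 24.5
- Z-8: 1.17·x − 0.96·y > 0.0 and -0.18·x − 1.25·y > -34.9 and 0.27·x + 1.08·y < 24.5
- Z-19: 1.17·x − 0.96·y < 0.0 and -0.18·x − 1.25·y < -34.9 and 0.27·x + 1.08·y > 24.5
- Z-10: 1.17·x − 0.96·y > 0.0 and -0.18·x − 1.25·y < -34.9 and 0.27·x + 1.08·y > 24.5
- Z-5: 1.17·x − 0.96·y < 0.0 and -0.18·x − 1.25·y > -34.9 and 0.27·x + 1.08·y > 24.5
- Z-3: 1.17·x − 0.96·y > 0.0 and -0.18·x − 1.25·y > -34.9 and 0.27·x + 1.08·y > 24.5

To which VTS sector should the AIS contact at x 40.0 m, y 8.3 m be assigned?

1.17·40.0 − 0.96·8.3 = 38.832, which is > 0.0
-0.18·40.0 − 1.25·8.3 = -17.575, which is > -34.9
0.27·40.0 + 1.08·8.3 = 19.764, which is < 24.5
This sign pattern matches Z-8.

Z-8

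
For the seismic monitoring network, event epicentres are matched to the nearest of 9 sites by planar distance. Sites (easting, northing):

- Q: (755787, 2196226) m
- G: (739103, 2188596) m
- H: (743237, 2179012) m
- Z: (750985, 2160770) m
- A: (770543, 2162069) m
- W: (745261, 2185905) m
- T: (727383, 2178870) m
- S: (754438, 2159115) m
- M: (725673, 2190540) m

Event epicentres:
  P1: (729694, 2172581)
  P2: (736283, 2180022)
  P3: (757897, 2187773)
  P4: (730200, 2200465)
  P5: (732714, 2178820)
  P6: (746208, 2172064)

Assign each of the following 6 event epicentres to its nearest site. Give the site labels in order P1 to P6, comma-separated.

P1 → T (d²=44892242.00)
P2 → H (d²=49378216.00)
P3 → Q (d²=75905309.00)
P4 → M (d²=118999354.00)
P5 → T (d²=28422061.00)
P6 → H (d²=57101545.00)

T, H, Q, M, T, H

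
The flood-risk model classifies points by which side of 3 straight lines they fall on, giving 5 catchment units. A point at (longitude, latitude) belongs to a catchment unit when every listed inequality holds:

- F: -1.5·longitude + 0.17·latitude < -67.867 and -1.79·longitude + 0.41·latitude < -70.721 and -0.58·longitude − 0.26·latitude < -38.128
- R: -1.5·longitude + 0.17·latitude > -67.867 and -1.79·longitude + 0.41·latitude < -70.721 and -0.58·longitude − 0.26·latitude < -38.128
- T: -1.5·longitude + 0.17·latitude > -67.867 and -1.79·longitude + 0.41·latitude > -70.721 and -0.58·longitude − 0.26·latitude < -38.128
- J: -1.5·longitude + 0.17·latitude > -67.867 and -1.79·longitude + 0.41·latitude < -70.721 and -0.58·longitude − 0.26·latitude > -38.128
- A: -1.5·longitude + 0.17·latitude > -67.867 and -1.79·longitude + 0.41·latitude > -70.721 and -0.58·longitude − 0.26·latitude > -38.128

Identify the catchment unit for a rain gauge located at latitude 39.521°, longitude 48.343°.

T

-1.5·48.343 + 0.17·39.521 = -65.796, which is > -67.867
-1.79·48.343 + 0.41·39.521 = -70.330, which is > -70.721
-0.58·48.343 − 0.26·39.521 = -38.314, which is < -38.128
This sign pattern matches T.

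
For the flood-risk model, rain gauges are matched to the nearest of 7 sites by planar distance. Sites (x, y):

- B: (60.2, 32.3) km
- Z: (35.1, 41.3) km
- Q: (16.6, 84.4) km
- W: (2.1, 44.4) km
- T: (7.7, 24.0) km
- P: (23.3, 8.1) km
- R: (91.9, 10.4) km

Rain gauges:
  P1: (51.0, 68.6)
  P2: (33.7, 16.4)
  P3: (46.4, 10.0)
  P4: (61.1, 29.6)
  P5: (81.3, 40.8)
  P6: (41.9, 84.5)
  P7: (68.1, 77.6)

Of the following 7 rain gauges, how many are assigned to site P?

P1 → Z
P2 → P
P3 → P
P4 → B
P5 → B
P6 → Q
P7 → B
2 of the 7 go to P.

2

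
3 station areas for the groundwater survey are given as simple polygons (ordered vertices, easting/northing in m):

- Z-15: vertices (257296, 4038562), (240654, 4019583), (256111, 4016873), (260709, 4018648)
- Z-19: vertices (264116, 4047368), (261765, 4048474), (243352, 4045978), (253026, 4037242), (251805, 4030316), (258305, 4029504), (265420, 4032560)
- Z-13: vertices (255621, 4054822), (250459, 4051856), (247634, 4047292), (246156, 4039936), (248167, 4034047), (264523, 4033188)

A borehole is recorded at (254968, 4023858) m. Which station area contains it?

Z-15

Cast a ray rightward from (254968, 4023858). For each polygon, the edges (by vertex number in listed order) whose endpoints lie on opposite sides of northing = 4023858, where each meets that height, and whether that is right or left of the point:
Z-15: 1–2 at easting≈244402.6 (left), 4–1 at easting≈259816.1 (right) → 1 crossing.
Z-19: no edge straddles that height → 0 crossings.
Z-13: no edge straddles that height → 0 crossings.
Only Z-15 has an odd count, so the point is inside Z-15.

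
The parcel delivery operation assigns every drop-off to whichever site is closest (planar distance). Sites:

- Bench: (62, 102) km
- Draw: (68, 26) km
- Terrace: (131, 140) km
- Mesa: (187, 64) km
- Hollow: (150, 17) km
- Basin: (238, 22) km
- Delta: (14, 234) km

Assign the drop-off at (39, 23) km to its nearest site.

Squared distances to each site:
Bench: 6770.000; Draw: 850.000; Terrace: 22153.000; Mesa: 23585.000; Hollow: 12357.000; Basin: 39602.000; Delta: 45146.000.
Minimum at Draw.

Draw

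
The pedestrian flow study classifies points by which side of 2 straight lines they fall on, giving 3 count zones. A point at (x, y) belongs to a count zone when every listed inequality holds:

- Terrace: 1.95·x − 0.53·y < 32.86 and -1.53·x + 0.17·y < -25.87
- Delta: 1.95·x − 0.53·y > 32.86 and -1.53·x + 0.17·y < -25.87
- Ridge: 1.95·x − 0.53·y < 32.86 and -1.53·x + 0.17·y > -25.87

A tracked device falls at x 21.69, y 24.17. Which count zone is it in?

1.95·21.69 − 0.53·24.17 = 29.485, which is < 32.86
-1.53·21.69 + 0.17·24.17 = -29.077, which is < -25.87
This sign pattern matches Terrace.

Terrace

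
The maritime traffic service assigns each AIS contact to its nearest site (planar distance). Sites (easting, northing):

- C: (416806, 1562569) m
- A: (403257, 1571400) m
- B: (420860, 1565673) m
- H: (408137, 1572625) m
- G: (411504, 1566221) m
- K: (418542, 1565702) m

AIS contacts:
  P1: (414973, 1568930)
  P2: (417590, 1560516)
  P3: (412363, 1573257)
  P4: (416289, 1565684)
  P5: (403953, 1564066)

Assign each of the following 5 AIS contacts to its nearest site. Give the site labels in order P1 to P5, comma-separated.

P1 → G (d²=19372642.00)
P2 → C (d²=4829465.00)
P3 → H (d²=18258500.00)
P4 → K (d²=5076333.00)
P5 → A (d²=54271972.00)

G, C, H, K, A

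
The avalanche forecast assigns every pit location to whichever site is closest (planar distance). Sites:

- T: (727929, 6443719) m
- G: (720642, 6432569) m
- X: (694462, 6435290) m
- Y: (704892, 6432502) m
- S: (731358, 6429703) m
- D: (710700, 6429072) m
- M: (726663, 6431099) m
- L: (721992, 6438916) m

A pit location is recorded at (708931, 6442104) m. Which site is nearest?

Squared distances to each site:
T: 363532229.000; G: 228063746.000; X: 255782557.000; Y: 108511925.000; S: 656755130.000; D: 172962385.000; M: 435533849.000; L: 180753065.000.
Minimum at Y.

Y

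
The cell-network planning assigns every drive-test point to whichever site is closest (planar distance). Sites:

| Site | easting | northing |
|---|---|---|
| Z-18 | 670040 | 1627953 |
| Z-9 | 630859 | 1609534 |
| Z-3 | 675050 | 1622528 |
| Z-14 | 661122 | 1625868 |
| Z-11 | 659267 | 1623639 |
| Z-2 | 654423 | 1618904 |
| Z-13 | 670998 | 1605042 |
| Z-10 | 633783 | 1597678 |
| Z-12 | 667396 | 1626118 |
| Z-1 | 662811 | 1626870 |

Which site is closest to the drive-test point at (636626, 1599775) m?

Squared distances to each site:
Z-18: 1910495080.000; Z-9: 128496370.000; Z-3: 1994102785.000; Z-14: 1280898665.000; Z-11: 1082105377.000; Z-2: 682651850.000; Z-13: 1209175673.000; Z-10: 12480058.000; Z-12: 1640746549.000; Z-1: 1419793250.000.
Minimum at Z-10.

Z-10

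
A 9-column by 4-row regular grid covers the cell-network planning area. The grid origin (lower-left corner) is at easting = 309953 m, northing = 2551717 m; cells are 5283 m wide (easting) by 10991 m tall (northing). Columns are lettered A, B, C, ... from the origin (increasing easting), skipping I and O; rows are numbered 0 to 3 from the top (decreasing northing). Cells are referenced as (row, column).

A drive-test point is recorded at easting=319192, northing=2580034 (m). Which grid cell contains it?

(1, B)

Column index: ⌊(319192 − 309953) / 5283⌋ = ⌊1.749⌋ = 1 → column B
Row offset from origin: ⌊(2580034 − 2551717) / 10991⌋ = ⌊2.576⌋ = 2 → row 1 (counted from top)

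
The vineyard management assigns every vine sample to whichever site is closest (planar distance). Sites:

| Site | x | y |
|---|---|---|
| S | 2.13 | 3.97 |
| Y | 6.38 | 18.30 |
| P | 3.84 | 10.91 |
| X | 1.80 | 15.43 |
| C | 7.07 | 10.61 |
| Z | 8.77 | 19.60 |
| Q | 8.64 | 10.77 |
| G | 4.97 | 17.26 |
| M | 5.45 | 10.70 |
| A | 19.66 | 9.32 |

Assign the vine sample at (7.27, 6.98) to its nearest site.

C

Squared distances to each site:
S: 35.480; Y: 128.935; P: 27.210; X: 101.323; C: 13.217; Z: 161.514; Q: 16.241; G: 110.968; M: 17.151; A: 158.988.
Minimum at C.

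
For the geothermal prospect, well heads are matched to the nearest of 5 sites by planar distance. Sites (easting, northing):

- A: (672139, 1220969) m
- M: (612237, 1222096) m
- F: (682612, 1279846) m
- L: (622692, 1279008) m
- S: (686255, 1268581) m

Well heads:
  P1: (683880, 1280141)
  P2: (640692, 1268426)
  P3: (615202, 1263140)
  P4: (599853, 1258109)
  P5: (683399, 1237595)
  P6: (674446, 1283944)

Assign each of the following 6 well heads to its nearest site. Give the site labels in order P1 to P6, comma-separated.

P1 → F (d²=1694849.00)
P2 → L (d²=435978724.00)
P3 → L (d²=307893524.00)
P4 → L (d²=958388122.00)
P5 → A (d²=403211476.00)
P6 → F (d²=83477160.00)

F, L, L, L, A, F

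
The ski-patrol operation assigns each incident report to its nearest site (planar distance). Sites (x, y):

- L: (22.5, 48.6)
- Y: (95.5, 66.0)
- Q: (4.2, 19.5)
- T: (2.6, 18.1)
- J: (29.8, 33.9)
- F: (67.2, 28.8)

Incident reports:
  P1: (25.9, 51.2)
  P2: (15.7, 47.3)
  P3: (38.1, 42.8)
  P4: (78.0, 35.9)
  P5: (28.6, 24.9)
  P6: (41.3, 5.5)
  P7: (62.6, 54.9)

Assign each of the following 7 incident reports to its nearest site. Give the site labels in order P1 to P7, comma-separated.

P1 → L (d²=18.32)
P2 → L (d²=47.93)
P3 → J (d²=148.10)
P4 → F (d²=167.05)
P5 → J (d²=82.44)
P6 → J (d²=938.81)
P7 → F (d²=702.37)

L, L, J, F, J, J, F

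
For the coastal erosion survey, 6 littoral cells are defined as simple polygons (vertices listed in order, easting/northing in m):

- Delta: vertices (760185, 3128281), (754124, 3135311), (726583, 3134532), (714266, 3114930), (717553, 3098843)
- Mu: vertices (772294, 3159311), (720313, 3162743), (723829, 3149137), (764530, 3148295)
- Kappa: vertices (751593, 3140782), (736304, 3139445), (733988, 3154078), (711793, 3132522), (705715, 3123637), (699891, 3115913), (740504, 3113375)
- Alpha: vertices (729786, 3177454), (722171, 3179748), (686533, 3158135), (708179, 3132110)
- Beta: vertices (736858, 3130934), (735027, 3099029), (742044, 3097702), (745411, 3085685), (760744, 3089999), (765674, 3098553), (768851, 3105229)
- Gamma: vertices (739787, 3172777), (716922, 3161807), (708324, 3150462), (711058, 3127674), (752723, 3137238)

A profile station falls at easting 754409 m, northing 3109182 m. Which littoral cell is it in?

Cast a ray rightward from (754409, 3109182). For each polygon, the edges (by vertex number in listed order) whose endpoints lie on opposite sides of northing = 3109182, where each meets that height, and whether that is right or left of the point:
Delta: 4–5 at easting≈715440.5 (left), 5–1 at easting≈732525.9 (left) → 0 crossings.
Mu: no edge straddles that height → 0 crossings.
Kappa: no edge straddles that height → 0 crossings.
Alpha: no edge straddles that height → 0 crossings.
Beta: 1–2 at easting≈735609.7 (left), 7–1 at easting≈763931.0 (right) → 1 crossing.
Gamma: no edge straddles that height → 0 crossings.
Only Beta has an odd count, so the point is inside Beta.

Beta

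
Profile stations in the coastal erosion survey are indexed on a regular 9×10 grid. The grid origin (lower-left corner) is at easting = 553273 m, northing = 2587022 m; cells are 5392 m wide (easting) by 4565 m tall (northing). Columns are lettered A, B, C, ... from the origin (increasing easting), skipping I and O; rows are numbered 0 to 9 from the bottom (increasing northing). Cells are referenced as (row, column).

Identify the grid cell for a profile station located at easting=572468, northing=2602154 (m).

Column index: ⌊(572468 − 553273) / 5392⌋ = ⌊3.560⌋ = 3 → column D
Row offset from origin: ⌊(2602154 − 2587022) / 4565⌋ = ⌊3.315⌋ = 3 → row 3

(3, D)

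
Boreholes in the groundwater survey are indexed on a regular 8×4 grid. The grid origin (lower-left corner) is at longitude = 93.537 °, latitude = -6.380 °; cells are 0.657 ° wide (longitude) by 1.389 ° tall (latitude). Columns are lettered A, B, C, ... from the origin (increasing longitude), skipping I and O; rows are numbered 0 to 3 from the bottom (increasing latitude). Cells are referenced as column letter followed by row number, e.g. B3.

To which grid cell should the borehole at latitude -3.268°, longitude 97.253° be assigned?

Column index: ⌊(97.253 − 93.537) / 0.657⌋ = ⌊5.656⌋ = 5 → column F
Row offset from origin: ⌊(-3.268 − -6.380) / 1.389⌋ = ⌊2.240⌋ = 2 → row 2

F2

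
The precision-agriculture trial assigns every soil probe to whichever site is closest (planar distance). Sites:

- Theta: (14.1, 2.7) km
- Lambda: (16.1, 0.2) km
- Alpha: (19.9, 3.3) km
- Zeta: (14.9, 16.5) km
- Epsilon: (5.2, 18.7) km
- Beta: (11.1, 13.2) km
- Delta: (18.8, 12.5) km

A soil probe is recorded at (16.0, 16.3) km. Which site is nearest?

Zeta

Squared distances to each site:
Theta: 188.570; Lambda: 259.220; Alpha: 184.210; Zeta: 1.250; Epsilon: 122.400; Beta: 33.620; Delta: 22.280.
Minimum at Zeta.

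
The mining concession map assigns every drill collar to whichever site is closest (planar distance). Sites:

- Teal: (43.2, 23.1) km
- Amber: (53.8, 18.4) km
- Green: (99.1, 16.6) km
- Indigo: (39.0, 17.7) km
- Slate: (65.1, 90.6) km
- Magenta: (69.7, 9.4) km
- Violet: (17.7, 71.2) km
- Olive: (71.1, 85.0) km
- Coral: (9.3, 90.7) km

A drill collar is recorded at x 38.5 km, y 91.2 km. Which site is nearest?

Squared distances to each site:
Teal: 4659.700; Amber: 5533.930; Green: 9237.520; Indigo: 5402.500; Slate: 707.920; Magenta: 7664.680; Violet: 832.640; Olive: 1101.200; Coral: 852.890.
Minimum at Slate.

Slate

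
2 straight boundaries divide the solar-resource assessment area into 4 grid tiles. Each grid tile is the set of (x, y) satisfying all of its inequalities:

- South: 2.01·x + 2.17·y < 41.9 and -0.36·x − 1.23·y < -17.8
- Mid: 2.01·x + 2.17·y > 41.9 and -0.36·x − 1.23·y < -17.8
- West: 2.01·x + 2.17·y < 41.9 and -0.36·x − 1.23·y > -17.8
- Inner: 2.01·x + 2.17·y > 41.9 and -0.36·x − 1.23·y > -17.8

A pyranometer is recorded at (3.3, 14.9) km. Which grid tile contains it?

2.01·3.3 + 2.17·14.9 = 38.966, which is < 41.9
-0.36·3.3 − 1.23·14.9 = -19.515, which is < -17.8
This sign pattern matches South.

South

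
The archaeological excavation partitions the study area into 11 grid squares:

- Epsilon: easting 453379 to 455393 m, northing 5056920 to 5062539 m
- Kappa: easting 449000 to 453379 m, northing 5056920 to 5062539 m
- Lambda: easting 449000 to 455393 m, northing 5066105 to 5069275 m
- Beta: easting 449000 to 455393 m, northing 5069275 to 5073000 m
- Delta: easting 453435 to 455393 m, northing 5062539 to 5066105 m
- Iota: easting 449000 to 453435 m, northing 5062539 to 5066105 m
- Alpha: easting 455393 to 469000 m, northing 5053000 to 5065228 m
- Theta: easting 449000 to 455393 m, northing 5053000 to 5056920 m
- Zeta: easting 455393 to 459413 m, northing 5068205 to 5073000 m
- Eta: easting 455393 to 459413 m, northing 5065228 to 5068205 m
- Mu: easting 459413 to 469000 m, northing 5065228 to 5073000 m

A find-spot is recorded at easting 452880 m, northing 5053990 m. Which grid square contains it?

Theta

The point has easting = 452880 and northing = 5053990.
Only Theta satisfies 449000 ≤ easting ≤ 455393 and 5053000 ≤ northing ≤ 5056920.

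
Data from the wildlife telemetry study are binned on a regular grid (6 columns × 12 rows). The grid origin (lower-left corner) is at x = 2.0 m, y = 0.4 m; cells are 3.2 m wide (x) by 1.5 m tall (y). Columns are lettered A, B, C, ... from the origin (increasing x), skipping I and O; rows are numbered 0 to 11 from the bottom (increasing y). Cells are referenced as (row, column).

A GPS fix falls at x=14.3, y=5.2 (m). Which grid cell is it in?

(3, D)

Column index: ⌊(14.3 − 2.0) / 3.2⌋ = ⌊3.844⌋ = 3 → column D
Row offset from origin: ⌊(5.2 − 0.4) / 1.5⌋ = ⌊3.200⌋ = 3 → row 3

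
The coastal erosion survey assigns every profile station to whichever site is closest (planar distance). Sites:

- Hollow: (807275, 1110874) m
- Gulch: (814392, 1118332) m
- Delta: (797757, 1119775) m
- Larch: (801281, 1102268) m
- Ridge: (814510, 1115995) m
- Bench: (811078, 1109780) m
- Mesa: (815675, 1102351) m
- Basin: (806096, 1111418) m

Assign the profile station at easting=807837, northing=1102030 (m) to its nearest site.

Larch

Squared distances to each site:
Hollow: 78532180.000; Gulch: 308723229.000; Delta: 416491425.000; Larch: 43037780.000; Ridge: 239550154.000; Bench: 70566581.000; Mesa: 61537285.000; Basin: 91165625.000.
Minimum at Larch.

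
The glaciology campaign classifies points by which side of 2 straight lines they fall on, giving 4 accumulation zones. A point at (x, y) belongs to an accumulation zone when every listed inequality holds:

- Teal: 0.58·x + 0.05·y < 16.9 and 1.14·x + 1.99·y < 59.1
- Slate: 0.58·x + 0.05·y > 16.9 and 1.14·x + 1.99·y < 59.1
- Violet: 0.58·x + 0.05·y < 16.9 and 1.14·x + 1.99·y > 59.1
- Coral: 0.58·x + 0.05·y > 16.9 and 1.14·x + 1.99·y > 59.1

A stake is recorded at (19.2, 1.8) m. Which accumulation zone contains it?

0.58·19.2 + 0.05·1.8 = 11.226, which is < 16.9
1.14·19.2 + 1.99·1.8 = 25.470, which is < 59.1
This sign pattern matches Teal.

Teal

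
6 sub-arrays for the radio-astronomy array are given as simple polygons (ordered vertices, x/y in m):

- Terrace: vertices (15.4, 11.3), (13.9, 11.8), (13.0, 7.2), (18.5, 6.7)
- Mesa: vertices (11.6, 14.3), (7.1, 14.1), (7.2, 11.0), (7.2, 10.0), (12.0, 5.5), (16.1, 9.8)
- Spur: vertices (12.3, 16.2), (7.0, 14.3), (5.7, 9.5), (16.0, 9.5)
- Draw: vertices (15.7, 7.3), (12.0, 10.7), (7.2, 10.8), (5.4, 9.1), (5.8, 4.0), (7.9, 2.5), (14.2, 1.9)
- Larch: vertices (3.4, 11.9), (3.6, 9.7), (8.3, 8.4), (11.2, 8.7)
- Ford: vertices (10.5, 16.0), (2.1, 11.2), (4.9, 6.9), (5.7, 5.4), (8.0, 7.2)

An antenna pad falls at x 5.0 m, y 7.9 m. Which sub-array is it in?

Ford

Cast a ray rightward from (5.0, 7.9). For each polygon, the edges (by vertex number in listed order) whose endpoints lie on opposite sides of y = 7.9, where each meets that height, and whether that is right or left of the point:
Terrace: 2–3 at x≈13.14 (right), 4–1 at x≈17.69 (right) → 2 crossings.
Mesa: 4–5 at x≈9.44 (right), 5–6 at x≈14.29 (right) → 2 crossings.
Spur: no edge straddles that height → 0 crossings.
Draw: 1–2 at x≈15.05 (right), 4–5 at x≈5.49 (right) → 2 crossings.
Larch: no edge straddles that height → 0 crossings.
Ford: 2–3 at x≈4.25 (left), 5–1 at x≈8.20 (right) → 1 crossing.
Only Ford has an odd count, so the point is inside Ford.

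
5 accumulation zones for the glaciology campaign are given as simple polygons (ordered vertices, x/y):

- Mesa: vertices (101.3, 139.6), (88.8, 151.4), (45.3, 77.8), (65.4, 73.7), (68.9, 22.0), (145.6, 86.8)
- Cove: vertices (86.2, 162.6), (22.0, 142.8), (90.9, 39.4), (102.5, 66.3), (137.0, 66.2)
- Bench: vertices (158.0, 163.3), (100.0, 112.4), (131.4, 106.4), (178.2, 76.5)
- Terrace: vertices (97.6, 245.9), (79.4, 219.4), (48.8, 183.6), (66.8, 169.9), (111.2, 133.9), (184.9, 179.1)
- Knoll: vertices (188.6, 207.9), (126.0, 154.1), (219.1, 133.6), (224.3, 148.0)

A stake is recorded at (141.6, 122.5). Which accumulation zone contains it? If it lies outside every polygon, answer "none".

Bench

Cast a ray rightward from (141.6, 122.5). For each polygon, the edges (by vertex number in listed order) whose endpoints lie on opposite sides of y = 122.5, where each meets that height, and whether that is right or left of the point:
Mesa: 2–3 at x≈71.72 (left), 6–1 at x≈115.65 (left) → 0 crossings.
Cove: 2–3 at x≈35.53 (left), 5–1 at x≈107.33 (left) → 0 crossings.
Bench: 1–2 at x≈111.51 (left), 4–1 at x≈167.49 (right) → 1 crossing.
Terrace: no edge straddles that height → 0 crossings.
Knoll: no edge straddles that height → 0 crossings.
Only Bench has an odd count, so the point is inside Bench.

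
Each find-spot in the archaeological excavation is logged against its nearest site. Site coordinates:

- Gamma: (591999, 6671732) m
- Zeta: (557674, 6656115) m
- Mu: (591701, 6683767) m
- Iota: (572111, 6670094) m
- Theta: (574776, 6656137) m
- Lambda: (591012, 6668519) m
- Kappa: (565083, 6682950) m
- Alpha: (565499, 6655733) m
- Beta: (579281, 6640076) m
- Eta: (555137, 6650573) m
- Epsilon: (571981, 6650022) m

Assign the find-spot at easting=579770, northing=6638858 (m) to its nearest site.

Beta

Squared distances to each site:
Gamma: 1230248317.000; Zeta: 786037265.000; Mu: 2159167042.000; Iota: 1034347977.000; Theta: 323503877.000; Lambda: 1006157485.000; Kappa: 2159812433.000; Alpha: 488427066.000; Beta: 1722645.000; Eta: 744025914.000; Epsilon: 185303417.000.
Minimum at Beta.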